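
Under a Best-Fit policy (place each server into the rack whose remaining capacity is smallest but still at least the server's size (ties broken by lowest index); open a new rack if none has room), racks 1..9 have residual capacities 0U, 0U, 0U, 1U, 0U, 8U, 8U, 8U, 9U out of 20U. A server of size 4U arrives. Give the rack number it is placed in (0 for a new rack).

Racks with room: rack 6 (8U), rack 7 (8U), rack 8 (8U), rack 9 (9U).
Tightest fit is rack 6 with 8U free.

6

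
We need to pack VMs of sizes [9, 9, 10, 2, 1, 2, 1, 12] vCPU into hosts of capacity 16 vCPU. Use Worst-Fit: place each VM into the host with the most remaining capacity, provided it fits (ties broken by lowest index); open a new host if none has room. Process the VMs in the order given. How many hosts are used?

Put 9 vCPU in host 1; 7 vCPU remain.
Put 9 vCPU in host 2; 7 vCPU remain.
Put 10 vCPU in host 3; 6 vCPU remain.
Put 2 vCPU in host 1; 5 vCPU remain.
Put 1 vCPU in host 2; 6 vCPU remain.
Put 2 vCPU in host 2; 4 vCPU remain.
Put 1 vCPU in host 3; 5 vCPU remain.
Put 12 vCPU in host 4; 4 vCPU remain.
Final hosts: [9,2] [9,1,2] [10,1] [12].

4 hosts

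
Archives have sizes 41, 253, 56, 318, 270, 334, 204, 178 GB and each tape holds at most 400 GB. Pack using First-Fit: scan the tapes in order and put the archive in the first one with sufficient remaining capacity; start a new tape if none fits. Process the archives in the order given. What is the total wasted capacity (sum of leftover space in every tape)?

346

Put 41 GB in tape 1; 359 GB remain.
Put 253 GB in tape 1; 106 GB remain.
Put 56 GB in tape 1; 50 GB remain.
Put 318 GB in tape 2; 82 GB remain.
Put 270 GB in tape 3; 130 GB remain.
Put 334 GB in tape 4; 66 GB remain.
Put 204 GB in tape 5; 196 GB remain.
Put 178 GB in tape 5; 18 GB remain.
5 tapes × 400 GB = 2000 GB; used 1654 GB; unused 346 GB.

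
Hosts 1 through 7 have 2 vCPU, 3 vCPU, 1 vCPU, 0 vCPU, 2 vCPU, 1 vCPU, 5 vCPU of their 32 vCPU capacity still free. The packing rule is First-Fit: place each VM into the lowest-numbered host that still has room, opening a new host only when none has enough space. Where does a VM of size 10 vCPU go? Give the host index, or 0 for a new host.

0

No host has ≥ 10 vCPU free, so a new host is opened.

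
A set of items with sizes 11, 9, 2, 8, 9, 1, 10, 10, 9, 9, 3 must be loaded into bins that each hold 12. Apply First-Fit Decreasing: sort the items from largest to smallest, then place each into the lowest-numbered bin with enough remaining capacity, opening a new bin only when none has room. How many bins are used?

Sorted descending: 11, 10, 10, 9, 9, 9, 9, 8, 3, 2, 1.
bin 1: place 11, 1 left
bin 2: place 10, 2 left
bin 3: place 10, 2 left
bin 4: place 9, 3 left
bin 5: place 9, 3 left
bin 6: place 9, 3 left
bin 7: place 9, 3 left
bin 8: place 8, 4 left
bin 4: place 3, 0 left
bin 2: place 2, 0 left
bin 1: place 1, 0 left
Final bins: [11,1] [10,2] [10] [9,3] [9] [9] [9] [8].

8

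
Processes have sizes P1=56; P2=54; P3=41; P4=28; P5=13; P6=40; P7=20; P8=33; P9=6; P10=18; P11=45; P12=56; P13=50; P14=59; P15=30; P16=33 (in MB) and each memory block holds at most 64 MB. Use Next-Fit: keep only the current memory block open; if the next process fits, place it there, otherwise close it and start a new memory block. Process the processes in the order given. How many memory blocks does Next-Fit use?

11 memory blocks

Put P1 (56 MB) in memory block 1; 8 MB remain.
Put P2 (54 MB) in memory block 2; 10 MB remain.
Put P3 (41 MB) in memory block 3; 23 MB remain.
Put P4 (28 MB) in memory block 4; 36 MB remain.
Put P5 (13 MB) in memory block 4; 23 MB remain.
Put P6 (40 MB) in memory block 5; 24 MB remain.
Put P7 (20 MB) in memory block 5; 4 MB remain.
Put P8 (33 MB) in memory block 6; 31 MB remain.
Put P9 (6 MB) in memory block 6; 25 MB remain.
Put P10 (18 MB) in memory block 6; 7 MB remain.
Put P11 (45 MB) in memory block 7; 19 MB remain.
Put P12 (56 MB) in memory block 8; 8 MB remain.
Put P13 (50 MB) in memory block 9; 14 MB remain.
Put P14 (59 MB) in memory block 10; 5 MB remain.
Put P15 (30 MB) in memory block 11; 34 MB remain.
Put P16 (33 MB) in memory block 11; 1 MB remain.
Final memory blocks: [56] [54] [41] [28,13] [40,20] [33,6,18] [45] [56] [50] [59] [30,33].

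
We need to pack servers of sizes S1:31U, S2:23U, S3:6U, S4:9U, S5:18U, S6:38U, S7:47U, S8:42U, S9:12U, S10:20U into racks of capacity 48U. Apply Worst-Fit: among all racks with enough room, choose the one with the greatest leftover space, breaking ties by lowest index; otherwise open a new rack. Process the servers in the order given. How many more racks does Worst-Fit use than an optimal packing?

Worst-Fit: [31] [23,6,9] [18,12] [38] [47] [42] [20] → 7 racks.
Total size 246U; any packing needs at least ⌈246/48⌉ = 6 racks.
An optimal packing achieves that bound: [47] [42,6] [38,9] [31,12] [23,20] [18] → 6 racks.
Excess: 7 − 6 = 1.

1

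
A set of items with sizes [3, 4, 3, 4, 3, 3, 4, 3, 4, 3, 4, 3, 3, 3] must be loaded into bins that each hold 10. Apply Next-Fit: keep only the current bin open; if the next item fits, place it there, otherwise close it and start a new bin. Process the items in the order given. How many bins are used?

6 bins

bin 1: place 3, 7 left
bin 1: place 4, 3 left
bin 1: place 3, 0 left
bin 2: place 4, 6 left
bin 2: place 3, 3 left
bin 2: place 3, 0 left
bin 3: place 4, 6 left
bin 3: place 3, 3 left
bin 4: place 4, 6 left
bin 4: place 3, 3 left
bin 5: place 4, 6 left
bin 5: place 3, 3 left
bin 5: place 3, 0 left
bin 6: place 3, 7 left
Final bins: [3,4,3] [4,3,3] [4,3] [4,3] [4,3,3] [3].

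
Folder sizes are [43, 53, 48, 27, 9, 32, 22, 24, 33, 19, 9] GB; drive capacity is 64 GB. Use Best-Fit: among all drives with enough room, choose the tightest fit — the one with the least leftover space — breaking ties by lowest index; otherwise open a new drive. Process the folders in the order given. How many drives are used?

drive 1: place 43 GB, 21 GB left
drive 2: place 53 GB, 11 GB left
drive 3: place 48 GB, 16 GB left
drive 4: place 27 GB, 37 GB left
drive 2: place 9 GB, 2 GB left
drive 4: place 32 GB, 5 GB left
drive 5: place 22 GB, 42 GB left
drive 5: place 24 GB, 18 GB left
drive 6: place 33 GB, 31 GB left
drive 1: place 19 GB, 2 GB left
drive 3: place 9 GB, 7 GB left

6 drives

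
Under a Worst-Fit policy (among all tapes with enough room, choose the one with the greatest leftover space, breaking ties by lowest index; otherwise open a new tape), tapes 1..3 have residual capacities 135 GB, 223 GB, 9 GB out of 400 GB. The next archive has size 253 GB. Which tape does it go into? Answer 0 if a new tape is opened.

No tape has ≥ 253 GB free, so a new tape is opened.

0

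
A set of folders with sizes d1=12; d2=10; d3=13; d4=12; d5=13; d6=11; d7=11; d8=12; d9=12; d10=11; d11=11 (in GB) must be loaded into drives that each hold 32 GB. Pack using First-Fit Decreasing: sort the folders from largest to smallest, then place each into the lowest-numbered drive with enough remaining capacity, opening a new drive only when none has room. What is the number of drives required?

Sorted descending: 13, 13, 12, 12, 12, 12, 11, 11, 11, 11, 10.
13 GB → drive 1 (remaining 19 GB)
13 GB → drive 1 (remaining 6 GB)
12 GB → drive 2 (remaining 20 GB)
12 GB → drive 2 (remaining 8 GB)
12 GB → drive 3 (remaining 20 GB)
12 GB → drive 3 (remaining 8 GB)
11 GB → drive 4 (remaining 21 GB)
11 GB → drive 4 (remaining 10 GB)
11 GB → drive 5 (remaining 21 GB)
11 GB → drive 5 (remaining 10 GB)
10 GB → drive 4 (remaining 0 GB)
Final drives: [13,13] [12,12] [12,12] [11,11,10] [11,11].

5 drives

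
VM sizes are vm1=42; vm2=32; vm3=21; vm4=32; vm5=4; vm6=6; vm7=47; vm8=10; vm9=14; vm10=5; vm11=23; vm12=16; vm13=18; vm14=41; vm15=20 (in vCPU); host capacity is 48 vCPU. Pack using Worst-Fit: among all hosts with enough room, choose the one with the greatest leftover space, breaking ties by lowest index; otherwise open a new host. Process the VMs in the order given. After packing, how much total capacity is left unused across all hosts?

53

host 1: place vm1 (42 vCPU), 6 vCPU left
host 2: place vm2 (32 vCPU), 16 vCPU left
host 3: place vm3 (21 vCPU), 27 vCPU left
host 4: place vm4 (32 vCPU), 16 vCPU left
host 3: place vm5 (4 vCPU), 23 vCPU left
host 3: place vm6 (6 vCPU), 17 vCPU left
host 5: place vm7 (47 vCPU), 1 vCPU left
host 3: place vm8 (10 vCPU), 7 vCPU left
host 2: place vm9 (14 vCPU), 2 vCPU left
host 4: place vm10 (5 vCPU), 11 vCPU left
host 6: place vm11 (23 vCPU), 25 vCPU left
host 6: place vm12 (16 vCPU), 9 vCPU left
host 7: place vm13 (18 vCPU), 30 vCPU left
host 8: place vm14 (41 vCPU), 7 vCPU left
host 7: place vm15 (20 vCPU), 10 vCPU left
8 hosts × 48 vCPU = 384 vCPU; used 331 vCPU; unused 53 vCPU.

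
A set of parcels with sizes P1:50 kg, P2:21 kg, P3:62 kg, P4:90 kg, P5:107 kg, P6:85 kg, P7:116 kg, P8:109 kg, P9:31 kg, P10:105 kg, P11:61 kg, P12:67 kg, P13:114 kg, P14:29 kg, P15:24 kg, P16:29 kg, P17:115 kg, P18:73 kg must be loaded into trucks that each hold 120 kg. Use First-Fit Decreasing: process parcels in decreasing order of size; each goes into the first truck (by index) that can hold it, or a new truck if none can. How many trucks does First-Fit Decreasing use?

Sorted descending: 116, 115, 114, 109, 107, 105, 90, 85, 73, 67, 62, 61, 50, 31, 29, 29, 24, 21.
116 kg → truck 1 (remaining 4 kg)
115 kg → truck 2 (remaining 5 kg)
114 kg → truck 3 (remaining 6 kg)
109 kg → truck 4 (remaining 11 kg)
107 kg → truck 5 (remaining 13 kg)
105 kg → truck 6 (remaining 15 kg)
90 kg → truck 7 (remaining 30 kg)
85 kg → truck 8 (remaining 35 kg)
73 kg → truck 9 (remaining 47 kg)
67 kg → truck 10 (remaining 53 kg)
62 kg → truck 11 (remaining 58 kg)
61 kg → truck 12 (remaining 59 kg)
50 kg → truck 10 (remaining 3 kg)
31 kg → truck 8 (remaining 4 kg)
29 kg → truck 7 (remaining 1 kg)
29 kg → truck 9 (remaining 18 kg)
24 kg → truck 11 (remaining 34 kg)
21 kg → truck 11 (remaining 13 kg)

12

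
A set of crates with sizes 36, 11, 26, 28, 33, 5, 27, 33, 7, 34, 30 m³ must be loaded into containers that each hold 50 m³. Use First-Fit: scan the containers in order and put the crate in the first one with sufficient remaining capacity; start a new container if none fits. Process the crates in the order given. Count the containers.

Put 36 m³ in container 1; 14 m³ remain.
Put 11 m³ in container 1; 3 m³ remain.
Put 26 m³ in container 2; 24 m³ remain.
Put 28 m³ in container 3; 22 m³ remain.
Put 33 m³ in container 4; 17 m³ remain.
Put 5 m³ in container 2; 19 m³ remain.
Put 27 m³ in container 5; 23 m³ remain.
Put 33 m³ in container 6; 17 m³ remain.
Put 7 m³ in container 2; 12 m³ remain.
Put 34 m³ in container 7; 16 m³ remain.
Put 30 m³ in container 8; 20 m³ remain.

8 containers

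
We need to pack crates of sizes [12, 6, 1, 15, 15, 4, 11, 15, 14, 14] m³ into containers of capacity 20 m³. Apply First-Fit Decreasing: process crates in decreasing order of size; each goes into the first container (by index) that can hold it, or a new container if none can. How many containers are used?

Sorted descending: 15, 15, 15, 14, 14, 12, 11, 6, 4, 1.
15 m³ → container 1 (remaining 5 m³)
15 m³ → container 2 (remaining 5 m³)
15 m³ → container 3 (remaining 5 m³)
14 m³ → container 4 (remaining 6 m³)
14 m³ → container 5 (remaining 6 m³)
12 m³ → container 6 (remaining 8 m³)
11 m³ → container 7 (remaining 9 m³)
6 m³ → container 4 (remaining 0 m³)
4 m³ → container 1 (remaining 1 m³)
1 m³ → container 1 (remaining 0 m³)

7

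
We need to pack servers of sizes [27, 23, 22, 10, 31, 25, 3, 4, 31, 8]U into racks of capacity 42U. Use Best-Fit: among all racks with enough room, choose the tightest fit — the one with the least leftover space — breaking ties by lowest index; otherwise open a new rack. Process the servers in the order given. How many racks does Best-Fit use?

Put 27U in rack 1; 15U remain.
Put 23U in rack 2; 19U remain.
Put 22U in rack 3; 20U remain.
Put 10U in rack 1; 5U remain.
Put 31U in rack 4; 11U remain.
Put 25U in rack 5; 17U remain.
Put 3U in rack 1; 2U remain.
Put 4U in rack 4; 7U remain.
Put 31U in rack 6; 11U remain.
Put 8U in rack 6; 3U remain.
Final racks: [27,10,3] [23] [22] [31,4] [25] [31,8].

6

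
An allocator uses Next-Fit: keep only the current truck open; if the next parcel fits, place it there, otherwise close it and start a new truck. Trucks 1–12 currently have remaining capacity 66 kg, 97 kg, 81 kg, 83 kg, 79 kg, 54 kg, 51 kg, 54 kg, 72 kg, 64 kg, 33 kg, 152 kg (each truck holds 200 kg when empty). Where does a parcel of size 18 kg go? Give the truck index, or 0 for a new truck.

12

Next-Fit only looks at truck 12, which has 152 kg free.
18 kg fits there.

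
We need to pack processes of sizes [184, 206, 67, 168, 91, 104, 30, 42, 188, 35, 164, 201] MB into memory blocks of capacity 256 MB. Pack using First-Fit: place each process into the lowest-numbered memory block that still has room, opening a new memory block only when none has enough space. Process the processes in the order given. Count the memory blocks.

memory block 1: place 184 MB, 72 MB left
memory block 2: place 206 MB, 50 MB left
memory block 1: place 67 MB, 5 MB left
memory block 3: place 168 MB, 88 MB left
memory block 4: place 91 MB, 165 MB left
memory block 4: place 104 MB, 61 MB left
memory block 2: place 30 MB, 20 MB left
memory block 3: place 42 MB, 46 MB left
memory block 5: place 188 MB, 68 MB left
memory block 3: place 35 MB, 11 MB left
memory block 6: place 164 MB, 92 MB left
memory block 7: place 201 MB, 55 MB left
Final memory blocks: [184,67] [206,30] [168,42,35] [91,104] [188] [164] [201].

7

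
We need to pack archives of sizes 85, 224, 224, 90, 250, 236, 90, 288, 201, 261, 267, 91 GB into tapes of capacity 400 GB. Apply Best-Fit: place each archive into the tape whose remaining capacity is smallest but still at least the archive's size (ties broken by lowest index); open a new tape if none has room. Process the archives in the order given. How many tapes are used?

Put 85 GB in tape 1; 315 GB remain.
Put 224 GB in tape 1; 91 GB remain.
Put 224 GB in tape 2; 176 GB remain.
Put 90 GB in tape 1; 1 GB remain.
Put 250 GB in tape 3; 150 GB remain.
Put 236 GB in tape 4; 164 GB remain.
Put 90 GB in tape 3; 60 GB remain.
Put 288 GB in tape 5; 112 GB remain.
Put 201 GB in tape 6; 199 GB remain.
Put 261 GB in tape 7; 139 GB remain.
Put 267 GB in tape 8; 133 GB remain.
Put 91 GB in tape 5; 21 GB remain.
Final tapes: [85,224,90] [224] [250,90] [236] [288,91] [201] [261] [267].

8 tapes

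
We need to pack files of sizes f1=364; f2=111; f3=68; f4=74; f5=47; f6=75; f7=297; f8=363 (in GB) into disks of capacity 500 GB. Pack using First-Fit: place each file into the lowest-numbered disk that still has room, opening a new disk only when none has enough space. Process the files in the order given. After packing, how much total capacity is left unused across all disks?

f1 (364 GB) → disk 1 (remaining 136 GB)
f2 (111 GB) → disk 1 (remaining 25 GB)
f3 (68 GB) → disk 2 (remaining 432 GB)
f4 (74 GB) → disk 2 (remaining 358 GB)
f5 (47 GB) → disk 2 (remaining 311 GB)
f6 (75 GB) → disk 2 (remaining 236 GB)
f7 (297 GB) → disk 3 (remaining 203 GB)
f8 (363 GB) → disk 4 (remaining 137 GB)
4 disks × 500 GB = 2000 GB; used 1399 GB; unused 601 GB.

601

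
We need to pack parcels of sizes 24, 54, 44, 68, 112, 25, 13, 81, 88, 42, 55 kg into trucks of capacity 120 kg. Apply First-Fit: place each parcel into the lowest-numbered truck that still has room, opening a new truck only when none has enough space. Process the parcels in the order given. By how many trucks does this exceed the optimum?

0

First-Fit: [24,54,25,13] [44,68] [112] [81] [88] [42,55] → 6 trucks.
Total size 606 kg; any packing needs at least ⌈606/120⌉ = 6 trucks.
So 6 is already optimal.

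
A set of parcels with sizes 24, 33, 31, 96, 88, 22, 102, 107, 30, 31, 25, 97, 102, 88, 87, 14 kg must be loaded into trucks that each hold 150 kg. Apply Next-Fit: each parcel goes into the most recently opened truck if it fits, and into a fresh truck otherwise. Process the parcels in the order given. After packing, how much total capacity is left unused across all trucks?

truck 1: place 24 kg, 126 kg left
truck 1: place 33 kg, 93 kg left
truck 1: place 31 kg, 62 kg left
truck 2: place 96 kg, 54 kg left
truck 3: place 88 kg, 62 kg left
truck 3: place 22 kg, 40 kg left
truck 4: place 102 kg, 48 kg left
truck 5: place 107 kg, 43 kg left
truck 5: place 30 kg, 13 kg left
truck 6: place 31 kg, 119 kg left
truck 6: place 25 kg, 94 kg left
truck 7: place 97 kg, 53 kg left
truck 8: place 102 kg, 48 kg left
truck 9: place 88 kg, 62 kg left
truck 10: place 87 kg, 63 kg left
truck 10: place 14 kg, 49 kg left
10 trucks × 150 kg = 1500 kg; used 977 kg; unused 523 kg.

523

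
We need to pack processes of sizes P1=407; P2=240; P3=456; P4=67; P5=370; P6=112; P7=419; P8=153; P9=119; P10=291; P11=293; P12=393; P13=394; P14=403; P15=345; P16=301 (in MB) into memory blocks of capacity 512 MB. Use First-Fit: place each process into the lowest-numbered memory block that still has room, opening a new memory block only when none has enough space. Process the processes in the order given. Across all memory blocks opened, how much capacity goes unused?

1381

memory block 1: place P1 (407 MB), 105 MB left
memory block 2: place P2 (240 MB), 272 MB left
memory block 3: place P3 (456 MB), 56 MB left
memory block 1: place P4 (67 MB), 38 MB left
memory block 4: place P5 (370 MB), 142 MB left
memory block 2: place P6 (112 MB), 160 MB left
memory block 5: place P7 (419 MB), 93 MB left
memory block 2: place P8 (153 MB), 7 MB left
memory block 4: place P9 (119 MB), 23 MB left
memory block 6: place P10 (291 MB), 221 MB left
memory block 7: place P11 (293 MB), 219 MB left
memory block 8: place P12 (393 MB), 119 MB left
memory block 9: place P13 (394 MB), 118 MB left
memory block 10: place P14 (403 MB), 109 MB left
memory block 11: place P15 (345 MB), 167 MB left
memory block 12: place P16 (301 MB), 211 MB left
12 memory blocks × 512 MB = 6144 MB; used 4763 MB; unused 1381 MB.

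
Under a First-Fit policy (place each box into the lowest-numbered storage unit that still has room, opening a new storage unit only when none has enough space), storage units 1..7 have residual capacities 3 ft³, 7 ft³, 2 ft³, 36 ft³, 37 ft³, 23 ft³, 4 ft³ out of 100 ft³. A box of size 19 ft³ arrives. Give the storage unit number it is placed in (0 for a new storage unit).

4

Storage units with room: storage unit 4 (36 ft³), storage unit 5 (37 ft³), storage unit 6 (23 ft³).
The first with room is storage unit 4.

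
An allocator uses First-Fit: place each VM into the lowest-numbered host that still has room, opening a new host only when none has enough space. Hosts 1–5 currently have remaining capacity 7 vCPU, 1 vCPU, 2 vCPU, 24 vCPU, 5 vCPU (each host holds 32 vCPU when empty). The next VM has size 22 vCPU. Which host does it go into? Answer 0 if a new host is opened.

Hosts with room: host 4 (24 vCPU).
The first with room is host 4.

4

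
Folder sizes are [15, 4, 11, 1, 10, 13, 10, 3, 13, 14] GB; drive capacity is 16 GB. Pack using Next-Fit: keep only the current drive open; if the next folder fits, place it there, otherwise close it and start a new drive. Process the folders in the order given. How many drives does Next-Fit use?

Put 15 GB in drive 1; 1 GB remain.
Put 4 GB in drive 2; 12 GB remain.
Put 11 GB in drive 2; 1 GB remain.
Put 1 GB in drive 2; 0 GB remain.
Put 10 GB in drive 3; 6 GB remain.
Put 13 GB in drive 4; 3 GB remain.
Put 10 GB in drive 5; 6 GB remain.
Put 3 GB in drive 5; 3 GB remain.
Put 13 GB in drive 6; 3 GB remain.
Put 14 GB in drive 7; 2 GB remain.
Final drives: [15] [4,11,1] [10] [13] [10,3] [13] [14].

7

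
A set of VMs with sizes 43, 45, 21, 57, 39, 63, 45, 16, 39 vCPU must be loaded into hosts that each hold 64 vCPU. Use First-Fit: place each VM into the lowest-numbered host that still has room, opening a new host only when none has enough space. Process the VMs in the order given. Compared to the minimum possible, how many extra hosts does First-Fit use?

First-Fit: [43,21] [45,16] [57] [39] [63] [45] [39] → 7 hosts.
7 VMs exceed 32 vCPU (half the capacity), and no two of those can share a host, so at least 7 hosts are needed.
So 7 is already optimal.

0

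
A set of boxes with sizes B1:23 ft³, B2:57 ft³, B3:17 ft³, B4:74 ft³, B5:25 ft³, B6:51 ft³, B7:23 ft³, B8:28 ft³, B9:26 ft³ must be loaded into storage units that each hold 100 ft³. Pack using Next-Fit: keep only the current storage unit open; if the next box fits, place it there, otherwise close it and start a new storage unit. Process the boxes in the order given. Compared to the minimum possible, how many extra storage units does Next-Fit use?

Next-Fit: [23,57,17] [74,25] [51,23] [28,26] → 4 storage units.
Total size 324 ft³; any packing needs at least ⌈324/100⌉ = 4 storage units.
So 4 is already optimal.

0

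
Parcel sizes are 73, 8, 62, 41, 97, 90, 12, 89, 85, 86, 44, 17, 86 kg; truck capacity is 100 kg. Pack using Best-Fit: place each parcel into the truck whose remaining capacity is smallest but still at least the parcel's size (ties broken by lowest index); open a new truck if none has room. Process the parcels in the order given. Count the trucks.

9

truck 1: place 73 kg, 27 kg left
truck 1: place 8 kg, 19 kg left
truck 2: place 62 kg, 38 kg left
truck 3: place 41 kg, 59 kg left
truck 4: place 97 kg, 3 kg left
truck 5: place 90 kg, 10 kg left
truck 1: place 12 kg, 7 kg left
truck 6: place 89 kg, 11 kg left
truck 7: place 85 kg, 15 kg left
truck 8: place 86 kg, 14 kg left
truck 3: place 44 kg, 15 kg left
truck 2: place 17 kg, 21 kg left
truck 9: place 86 kg, 14 kg left
Final trucks: [73,8,12] [62,17] [41,44] [97] [90] [89] [85] [86] [86].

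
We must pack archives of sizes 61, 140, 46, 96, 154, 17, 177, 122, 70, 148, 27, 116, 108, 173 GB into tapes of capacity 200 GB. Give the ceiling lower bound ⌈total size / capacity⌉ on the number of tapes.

Total size = 61 + 140 + 46 + 96 + 154 + 17 + 177 + 122 + 70 + 148 + 27 + 116 + 108 + 173 = 1455 GB.
⌈1455 / 200⌉ = 8.

8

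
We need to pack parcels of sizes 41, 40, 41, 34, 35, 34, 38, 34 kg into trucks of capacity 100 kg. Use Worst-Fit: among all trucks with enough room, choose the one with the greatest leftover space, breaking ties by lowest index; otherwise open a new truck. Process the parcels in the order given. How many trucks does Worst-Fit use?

41 kg → truck 1 (remaining 59 kg)
40 kg → truck 1 (remaining 19 kg)
41 kg → truck 2 (remaining 59 kg)
34 kg → truck 2 (remaining 25 kg)
35 kg → truck 3 (remaining 65 kg)
34 kg → truck 3 (remaining 31 kg)
38 kg → truck 4 (remaining 62 kg)
34 kg → truck 4 (remaining 28 kg)

4 trucks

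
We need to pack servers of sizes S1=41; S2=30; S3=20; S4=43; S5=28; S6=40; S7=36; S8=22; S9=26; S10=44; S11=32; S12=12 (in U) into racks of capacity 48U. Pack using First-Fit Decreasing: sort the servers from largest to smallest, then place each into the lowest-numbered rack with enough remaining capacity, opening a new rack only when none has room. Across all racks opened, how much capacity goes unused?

Sorted descending: 44, 43, 41, 40, 36, 32, 30, 28, 26, 22, 20, 12.
rack 1: place 44U, 4U left
rack 2: place 43U, 5U left
rack 3: place 41U, 7U left
rack 4: place 40U, 8U left
rack 5: place 36U, 12U left
rack 6: place 32U, 16U left
rack 7: place 30U, 18U left
rack 8: place 28U, 20U left
rack 9: place 26U, 22U left
rack 9: place 22U, 0U left
rack 8: place 20U, 0U left
rack 5: place 12U, 0U left
9 racks × 48U = 432U; used 374U; unused 58U.

58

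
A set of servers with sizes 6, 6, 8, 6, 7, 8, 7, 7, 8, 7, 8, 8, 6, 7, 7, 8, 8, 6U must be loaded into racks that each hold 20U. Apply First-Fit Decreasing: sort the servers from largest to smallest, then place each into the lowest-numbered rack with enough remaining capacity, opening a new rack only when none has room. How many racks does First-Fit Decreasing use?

Sorted descending: 8, 8, 8, 8, 8, 8, 8, 7, 7, 7, 7, 7, 7, 6, 6, 6, 6, 6.
Put 8U in rack 1; 12U remain.
Put 8U in rack 1; 4U remain.
Put 8U in rack 2; 12U remain.
Put 8U in rack 2; 4U remain.
Put 8U in rack 3; 12U remain.
Put 8U in rack 3; 4U remain.
Put 8U in rack 4; 12U remain.
Put 7U in rack 4; 5U remain.
Put 7U in rack 5; 13U remain.
Put 7U in rack 5; 6U remain.
Put 7U in rack 6; 13U remain.
Put 7U in rack 6; 6U remain.
Put 7U in rack 7; 13U remain.
Put 6U in rack 5; 0U remain.
Put 6U in rack 6; 0U remain.
Put 6U in rack 7; 7U remain.
Put 6U in rack 7; 1U remain.
Put 6U in rack 8; 14U remain.
Final racks: [8,8] [8,8] [8,8] [8,7] [7,7,6] [7,7,6] [7,6,6] [6].

8 racks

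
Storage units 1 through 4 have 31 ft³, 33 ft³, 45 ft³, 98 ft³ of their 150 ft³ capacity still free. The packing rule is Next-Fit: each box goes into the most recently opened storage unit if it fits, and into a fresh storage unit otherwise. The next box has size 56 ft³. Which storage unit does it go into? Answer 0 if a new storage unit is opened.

4

Next-Fit only looks at storage unit 4, which has 98 ft³ free.
56 ft³ fits there.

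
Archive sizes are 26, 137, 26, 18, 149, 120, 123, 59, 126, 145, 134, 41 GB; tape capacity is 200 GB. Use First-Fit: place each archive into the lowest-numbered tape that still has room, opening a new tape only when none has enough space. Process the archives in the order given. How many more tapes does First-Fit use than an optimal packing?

First-Fit: [26,137,26] [18,149] [120,59] [123,41] [126] [145] [134] → 7 tapes.
7 archives exceed 100 GB (half the capacity), and no two of those can share a tape, so at least 7 tapes are needed.
So 7 is already optimal.

0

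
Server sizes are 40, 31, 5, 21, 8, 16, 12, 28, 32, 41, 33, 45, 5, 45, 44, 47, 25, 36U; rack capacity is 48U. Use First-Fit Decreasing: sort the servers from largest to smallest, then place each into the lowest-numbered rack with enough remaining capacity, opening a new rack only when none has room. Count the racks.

12

Sorted descending: 47, 45, 45, 44, 41, 40, 36, 33, 32, 31, 28, 25, 21, 16, 12, 8, 5, 5.
47U → rack 1 (remaining 1U)
45U → rack 2 (remaining 3U)
45U → rack 3 (remaining 3U)
44U → rack 4 (remaining 4U)
41U → rack 5 (remaining 7U)
40U → rack 6 (remaining 8U)
36U → rack 7 (remaining 12U)
33U → rack 8 (remaining 15U)
32U → rack 9 (remaining 16U)
31U → rack 10 (remaining 17U)
28U → rack 11 (remaining 20U)
25U → rack 12 (remaining 23U)
21U → rack 12 (remaining 2U)
16U → rack 9 (remaining 0U)
12U → rack 7 (remaining 0U)
8U → rack 6 (remaining 0U)
5U → rack 5 (remaining 2U)
5U → rack 8 (remaining 10U)
Final racks: [47] [45] [45] [44] [41,5] [40,8] [36,12] [33,5] [32,16] [31] [28] [25,21].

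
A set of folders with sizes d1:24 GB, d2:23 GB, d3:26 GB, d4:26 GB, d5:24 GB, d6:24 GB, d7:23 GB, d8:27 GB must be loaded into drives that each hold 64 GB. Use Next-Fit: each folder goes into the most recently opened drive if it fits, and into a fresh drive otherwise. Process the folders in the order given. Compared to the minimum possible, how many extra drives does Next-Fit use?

0

Next-Fit: [24,23] [26,26] [24,24] [23,27] → 4 drives.
Total size 197 GB; any packing needs at least ⌈197/64⌉ = 4 drives.
So 4 is already optimal.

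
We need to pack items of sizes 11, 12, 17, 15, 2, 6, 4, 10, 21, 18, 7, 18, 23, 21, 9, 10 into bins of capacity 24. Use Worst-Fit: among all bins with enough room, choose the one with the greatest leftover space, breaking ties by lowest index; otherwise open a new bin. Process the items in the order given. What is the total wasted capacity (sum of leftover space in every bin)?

bin 1: place 11, 13 left
bin 1: place 12, 1 left
bin 2: place 17, 7 left
bin 3: place 15, 9 left
bin 3: place 2, 7 left
bin 2: place 6, 1 left
bin 3: place 4, 3 left
bin 4: place 10, 14 left
bin 5: place 21, 3 left
bin 6: place 18, 6 left
bin 4: place 7, 7 left
bin 7: place 18, 6 left
bin 8: place 23, 1 left
bin 9: place 21, 3 left
bin 10: place 9, 15 left
bin 10: place 10, 5 left
10 bins × 24 = 240; used 204; unused 36.

36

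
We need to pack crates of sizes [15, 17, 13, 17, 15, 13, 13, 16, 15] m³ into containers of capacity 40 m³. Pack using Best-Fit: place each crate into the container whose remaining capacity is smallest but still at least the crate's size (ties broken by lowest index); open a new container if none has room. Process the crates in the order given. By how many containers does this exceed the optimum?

1

Best-Fit: [15,17] [13,17] [15,13] [13,16] [15] → 5 containers.
Total size 134 m³; any packing needs at least ⌈134/40⌉ = 4 containers.
An optimal packing achieves that bound: [17,17] [16,15] [15,15] [13,13,13] → 4 containers.
Excess: 5 − 4 = 1.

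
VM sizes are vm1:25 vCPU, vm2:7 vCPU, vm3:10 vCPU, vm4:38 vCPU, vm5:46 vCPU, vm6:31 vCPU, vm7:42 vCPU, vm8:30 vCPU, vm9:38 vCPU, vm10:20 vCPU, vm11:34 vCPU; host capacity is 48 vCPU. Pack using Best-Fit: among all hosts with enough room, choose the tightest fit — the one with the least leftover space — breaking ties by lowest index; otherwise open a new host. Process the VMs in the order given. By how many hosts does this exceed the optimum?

Best-Fit: [25,7,10] [38] [46] [31] [42] [30] [38] [20] [34] → 9 hosts.
8 VMs exceed 24 vCPU (half the capacity), and no two of those can share a host, so at least 8 hosts are needed.
An optimal packing achieves that bound: [46] [42] [38,10] [38,7] [34] [31] [30] [25,20] → 8 hosts.
Excess: 9 − 8 = 1.

1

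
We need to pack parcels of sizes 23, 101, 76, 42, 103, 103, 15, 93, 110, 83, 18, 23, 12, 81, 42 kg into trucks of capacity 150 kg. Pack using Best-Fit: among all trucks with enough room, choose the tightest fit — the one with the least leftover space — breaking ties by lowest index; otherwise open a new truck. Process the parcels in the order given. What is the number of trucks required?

23 kg → truck 1 (remaining 127 kg)
101 kg → truck 1 (remaining 26 kg)
76 kg → truck 2 (remaining 74 kg)
42 kg → truck 2 (remaining 32 kg)
103 kg → truck 3 (remaining 47 kg)
103 kg → truck 4 (remaining 47 kg)
15 kg → truck 1 (remaining 11 kg)
93 kg → truck 5 (remaining 57 kg)
110 kg → truck 6 (remaining 40 kg)
83 kg → truck 7 (remaining 67 kg)
18 kg → truck 2 (remaining 14 kg)
23 kg → truck 6 (remaining 17 kg)
12 kg → truck 2 (remaining 2 kg)
81 kg → truck 8 (remaining 69 kg)
42 kg → truck 3 (remaining 5 kg)
Final trucks: [23,101,15] [76,42,18,12] [103,42] [103] [93] [110,23] [83] [81].

8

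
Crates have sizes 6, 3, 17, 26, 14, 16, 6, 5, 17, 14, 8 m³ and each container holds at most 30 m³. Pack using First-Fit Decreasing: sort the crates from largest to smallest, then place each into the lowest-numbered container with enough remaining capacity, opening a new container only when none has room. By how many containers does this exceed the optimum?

0

First-Fit Decreasing: [26,3] [17,8,5] [17,6,6] [16,14] [14] → 5 containers.
Total size 132 m³; any packing needs at least ⌈132/30⌉ = 5 containers.
So 5 is already optimal.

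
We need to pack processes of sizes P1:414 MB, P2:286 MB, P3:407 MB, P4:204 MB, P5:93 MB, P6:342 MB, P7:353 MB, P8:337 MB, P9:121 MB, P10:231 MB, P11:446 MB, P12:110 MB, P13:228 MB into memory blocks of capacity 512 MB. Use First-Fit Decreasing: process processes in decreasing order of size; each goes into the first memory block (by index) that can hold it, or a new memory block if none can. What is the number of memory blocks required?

Sorted descending: 446, 414, 407, 353, 342, 337, 286, 231, 228, 204, 121, 110, 93.
memory block 1: place 446 MB, 66 MB left
memory block 2: place 414 MB, 98 MB left
memory block 3: place 407 MB, 105 MB left
memory block 4: place 353 MB, 159 MB left
memory block 5: place 342 MB, 170 MB left
memory block 6: place 337 MB, 175 MB left
memory block 7: place 286 MB, 226 MB left
memory block 8: place 231 MB, 281 MB left
memory block 8: place 228 MB, 53 MB left
memory block 7: place 204 MB, 22 MB left
memory block 4: place 121 MB, 38 MB left
memory block 5: place 110 MB, 60 MB left
memory block 2: place 93 MB, 5 MB left

8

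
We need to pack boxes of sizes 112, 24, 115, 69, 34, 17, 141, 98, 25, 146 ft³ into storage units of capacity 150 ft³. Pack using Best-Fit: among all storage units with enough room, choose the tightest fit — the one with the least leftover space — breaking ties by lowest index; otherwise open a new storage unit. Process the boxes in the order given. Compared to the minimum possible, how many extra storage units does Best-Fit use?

Best-Fit: [112,24] [115,34] [69,17] [141] [98,25] [146] → 6 storage units.
Total size 781 ft³; any packing needs at least ⌈781/150⌉ = 6 storage units.
So 6 is already optimal.

0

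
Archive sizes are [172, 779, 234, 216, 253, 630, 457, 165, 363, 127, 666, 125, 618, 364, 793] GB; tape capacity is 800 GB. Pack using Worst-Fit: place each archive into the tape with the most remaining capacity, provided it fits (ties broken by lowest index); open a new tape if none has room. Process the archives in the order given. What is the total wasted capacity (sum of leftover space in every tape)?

172 GB → tape 1 (remaining 628 GB)
779 GB → tape 2 (remaining 21 GB)
234 GB → tape 1 (remaining 394 GB)
216 GB → tape 1 (remaining 178 GB)
253 GB → tape 3 (remaining 547 GB)
630 GB → tape 4 (remaining 170 GB)
457 GB → tape 3 (remaining 90 GB)
165 GB → tape 1 (remaining 13 GB)
363 GB → tape 5 (remaining 437 GB)
127 GB → tape 5 (remaining 310 GB)
666 GB → tape 6 (remaining 134 GB)
125 GB → tape 5 (remaining 185 GB)
618 GB → tape 7 (remaining 182 GB)
364 GB → tape 8 (remaining 436 GB)
793 GB → tape 9 (remaining 7 GB)
9 tapes × 800 GB = 7200 GB; used 5962 GB; unused 1238 GB.

1238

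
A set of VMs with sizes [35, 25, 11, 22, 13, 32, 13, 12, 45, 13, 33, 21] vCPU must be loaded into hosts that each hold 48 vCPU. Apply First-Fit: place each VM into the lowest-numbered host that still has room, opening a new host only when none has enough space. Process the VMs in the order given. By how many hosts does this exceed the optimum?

First-Fit: [35,11] [25,22] [13,32] [13,12,13] [45] [33] [21] → 7 hosts.
Total size 275 vCPU; any packing needs at least ⌈275/48⌉ = 6 hosts.
An optimal packing achieves that bound: [45] [35,13] [33,13] [32,13] [25,22] [21,12,11] → 6 hosts.
Excess: 7 − 6 = 1.

1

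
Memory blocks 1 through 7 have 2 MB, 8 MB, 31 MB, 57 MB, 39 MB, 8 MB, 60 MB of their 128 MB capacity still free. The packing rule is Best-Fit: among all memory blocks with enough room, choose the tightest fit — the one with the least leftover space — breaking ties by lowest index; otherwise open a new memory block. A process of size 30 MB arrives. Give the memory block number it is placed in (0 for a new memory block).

3

Memory blocks with room: memory block 3 (31 MB), memory block 4 (57 MB), memory block 5 (39 MB), memory block 7 (60 MB).
Tightest fit is memory block 3 with 31 MB free.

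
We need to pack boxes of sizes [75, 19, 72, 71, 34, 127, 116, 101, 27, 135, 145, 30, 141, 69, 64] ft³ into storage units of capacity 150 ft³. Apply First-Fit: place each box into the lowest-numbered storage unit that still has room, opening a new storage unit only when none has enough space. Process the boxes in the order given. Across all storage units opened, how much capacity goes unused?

Put 75 ft³ in storage unit 1; 75 ft³ remain.
Put 19 ft³ in storage unit 1; 56 ft³ remain.
Put 72 ft³ in storage unit 2; 78 ft³ remain.
Put 71 ft³ in storage unit 2; 7 ft³ remain.
Put 34 ft³ in storage unit 1; 22 ft³ remain.
Put 127 ft³ in storage unit 3; 23 ft³ remain.
Put 116 ft³ in storage unit 4; 34 ft³ remain.
Put 101 ft³ in storage unit 5; 49 ft³ remain.
Put 27 ft³ in storage unit 4; 7 ft³ remain.
Put 135 ft³ in storage unit 6; 15 ft³ remain.
Put 145 ft³ in storage unit 7; 5 ft³ remain.
Put 30 ft³ in storage unit 5; 19 ft³ remain.
Put 141 ft³ in storage unit 8; 9 ft³ remain.
Put 69 ft³ in storage unit 9; 81 ft³ remain.
Put 64 ft³ in storage unit 9; 17 ft³ remain.
9 storage units × 150 ft³ = 1350 ft³; used 1226 ft³; unused 124 ft³.

124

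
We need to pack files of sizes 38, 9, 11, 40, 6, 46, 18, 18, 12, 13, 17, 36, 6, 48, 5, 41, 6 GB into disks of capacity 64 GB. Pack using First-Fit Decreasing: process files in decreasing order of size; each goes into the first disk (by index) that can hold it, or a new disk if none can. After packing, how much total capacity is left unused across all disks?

Sorted descending: 48, 46, 41, 40, 38, 36, 18, 18, 17, 13, 12, 11, 9, 6, 6, 6, 5.
48 GB → disk 1 (remaining 16 GB)
46 GB → disk 2 (remaining 18 GB)
41 GB → disk 3 (remaining 23 GB)
40 GB → disk 4 (remaining 24 GB)
38 GB → disk 5 (remaining 26 GB)
36 GB → disk 6 (remaining 28 GB)
18 GB → disk 2 (remaining 0 GB)
18 GB → disk 3 (remaining 5 GB)
17 GB → disk 4 (remaining 7 GB)
13 GB → disk 1 (remaining 3 GB)
12 GB → disk 5 (remaining 14 GB)
11 GB → disk 5 (remaining 3 GB)
9 GB → disk 6 (remaining 19 GB)
6 GB → disk 4 (remaining 1 GB)
6 GB → disk 6 (remaining 13 GB)
6 GB → disk 6 (remaining 7 GB)
5 GB → disk 3 (remaining 0 GB)
6 disks × 64 GB = 384 GB; used 370 GB; unused 14 GB.

14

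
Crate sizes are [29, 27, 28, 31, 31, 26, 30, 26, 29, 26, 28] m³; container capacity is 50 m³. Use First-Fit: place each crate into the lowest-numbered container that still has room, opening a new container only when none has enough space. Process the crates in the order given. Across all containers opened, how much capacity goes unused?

29 m³ → container 1 (remaining 21 m³)
27 m³ → container 2 (remaining 23 m³)
28 m³ → container 3 (remaining 22 m³)
31 m³ → container 4 (remaining 19 m³)
31 m³ → container 5 (remaining 19 m³)
26 m³ → container 6 (remaining 24 m³)
30 m³ → container 7 (remaining 20 m³)
26 m³ → container 8 (remaining 24 m³)
29 m³ → container 9 (remaining 21 m³)
26 m³ → container 10 (remaining 24 m³)
28 m³ → container 11 (remaining 22 m³)
11 containers × 50 m³ = 550 m³; used 311 m³; unused 239 m³.

239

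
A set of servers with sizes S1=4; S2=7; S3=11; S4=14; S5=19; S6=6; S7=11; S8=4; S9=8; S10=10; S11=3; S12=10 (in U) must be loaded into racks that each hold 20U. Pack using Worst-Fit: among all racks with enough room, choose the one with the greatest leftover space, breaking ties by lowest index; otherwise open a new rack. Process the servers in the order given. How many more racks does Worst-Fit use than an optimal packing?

1

Worst-Fit: [4,7,6] [11,4] [14] [19] [11,8] [10,3] [10] → 7 racks.
Total size 107U; any packing needs at least ⌈107/20⌉ = 6 racks.
An optimal packing achieves that bound: [19] [14,6] [11,8] [11,7] [10,10] [4,4,3] → 6 racks.
Excess: 7 − 6 = 1.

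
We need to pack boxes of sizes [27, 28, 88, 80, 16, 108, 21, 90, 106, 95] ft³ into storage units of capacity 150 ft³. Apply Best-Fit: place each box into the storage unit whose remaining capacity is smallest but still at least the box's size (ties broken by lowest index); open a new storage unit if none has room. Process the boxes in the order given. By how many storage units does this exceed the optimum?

Best-Fit: [27,28,88] [80,16] [108,21] [90] [106] [95] → 6 storage units.
6 boxes exceed 75 ft³ (half the capacity), and no two of those can share a storage unit, so at least 6 storage units are needed.
So 6 is already optimal.

0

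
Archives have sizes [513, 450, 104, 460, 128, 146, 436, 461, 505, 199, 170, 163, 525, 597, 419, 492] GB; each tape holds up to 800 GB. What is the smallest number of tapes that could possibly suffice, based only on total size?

Total size = 513 + 450 + 104 + 460 + 128 + 146 + 436 + 461 + 505 + 199 + 170 + 163 + 525 + 597 + 419 + 492 = 5768 GB.
⌈5768 / 800⌉ = 8.

8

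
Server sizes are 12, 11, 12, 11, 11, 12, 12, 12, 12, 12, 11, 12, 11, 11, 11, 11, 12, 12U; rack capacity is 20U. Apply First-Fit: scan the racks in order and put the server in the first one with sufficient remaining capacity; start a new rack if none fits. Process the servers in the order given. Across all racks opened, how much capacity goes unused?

Put 12U in rack 1; 8U remain.
Put 11U in rack 2; 9U remain.
Put 12U in rack 3; 8U remain.
Put 11U in rack 4; 9U remain.
Put 11U in rack 5; 9U remain.
Put 12U in rack 6; 8U remain.
Put 12U in rack 7; 8U remain.
Put 12U in rack 8; 8U remain.
Put 12U in rack 9; 8U remain.
Put 12U in rack 10; 8U remain.
Put 11U in rack 11; 9U remain.
Put 12U in rack 12; 8U remain.
Put 11U in rack 13; 9U remain.
Put 11U in rack 14; 9U remain.
Put 11U in rack 15; 9U remain.
Put 11U in rack 16; 9U remain.
Put 12U in rack 17; 8U remain.
Put 12U in rack 18; 8U remain.
18 racks × 20U = 360U; used 208U; unused 152U.

152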